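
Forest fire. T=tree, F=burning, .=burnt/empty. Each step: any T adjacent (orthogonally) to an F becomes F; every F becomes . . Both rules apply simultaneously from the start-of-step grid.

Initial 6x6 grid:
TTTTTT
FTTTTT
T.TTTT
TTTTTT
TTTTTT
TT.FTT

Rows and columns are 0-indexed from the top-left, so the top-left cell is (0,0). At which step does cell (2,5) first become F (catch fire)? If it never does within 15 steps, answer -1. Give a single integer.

Step 1: cell (2,5)='T' (+5 fires, +2 burnt)
Step 2: cell (2,5)='T' (+7 fires, +5 burnt)
Step 3: cell (2,5)='T' (+10 fires, +7 burnt)
Step 4: cell (2,5)='T' (+6 fires, +10 burnt)
Step 5: cell (2,5)='F' (+3 fires, +6 burnt)
  -> target ignites at step 5
Step 6: cell (2,5)='.' (+1 fires, +3 burnt)
Step 7: cell (2,5)='.' (+0 fires, +1 burnt)
  fire out at step 7

5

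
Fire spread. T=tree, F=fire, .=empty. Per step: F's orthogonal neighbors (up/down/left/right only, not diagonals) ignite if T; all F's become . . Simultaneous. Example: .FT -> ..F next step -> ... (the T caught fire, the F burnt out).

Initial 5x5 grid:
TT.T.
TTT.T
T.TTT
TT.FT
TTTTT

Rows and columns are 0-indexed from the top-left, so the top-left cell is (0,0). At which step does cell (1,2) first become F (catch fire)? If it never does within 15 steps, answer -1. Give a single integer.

Step 1: cell (1,2)='T' (+3 fires, +1 burnt)
Step 2: cell (1,2)='T' (+4 fires, +3 burnt)
Step 3: cell (1,2)='F' (+3 fires, +4 burnt)
  -> target ignites at step 3
Step 4: cell (1,2)='.' (+3 fires, +3 burnt)
Step 5: cell (1,2)='.' (+3 fires, +3 burnt)
Step 6: cell (1,2)='.' (+2 fires, +3 burnt)
Step 7: cell (1,2)='.' (+0 fires, +2 burnt)
  fire out at step 7

3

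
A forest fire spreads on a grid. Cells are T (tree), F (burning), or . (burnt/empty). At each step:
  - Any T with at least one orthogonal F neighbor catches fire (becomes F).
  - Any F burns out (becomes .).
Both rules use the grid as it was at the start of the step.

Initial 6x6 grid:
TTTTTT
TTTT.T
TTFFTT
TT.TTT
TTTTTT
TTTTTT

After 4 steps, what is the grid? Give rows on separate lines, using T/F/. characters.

Step 1: 5 trees catch fire, 2 burn out
  TTTTTT
  TTFF.T
  TF..FT
  TT.FTT
  TTTTTT
  TTTTTT
Step 2: 8 trees catch fire, 5 burn out
  TTFFTT
  TF...T
  F....F
  TF..FT
  TTTFTT
  TTTTTT
Step 3: 10 trees catch fire, 8 burn out
  TF..FT
  F....F
  ......
  F....F
  TFF.FT
  TTTFTT
Step 4: 7 trees catch fire, 10 burn out
  F....F
  ......
  ......
  ......
  F....F
  TFF.FT

F....F
......
......
......
F....F
TFF.FT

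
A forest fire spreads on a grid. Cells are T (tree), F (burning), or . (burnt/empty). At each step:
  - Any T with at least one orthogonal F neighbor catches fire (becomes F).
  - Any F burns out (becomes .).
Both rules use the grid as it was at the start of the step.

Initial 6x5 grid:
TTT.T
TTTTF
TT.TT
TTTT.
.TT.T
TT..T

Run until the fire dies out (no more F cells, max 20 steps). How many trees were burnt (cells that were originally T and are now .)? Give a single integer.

Answer: 20

Derivation:
Step 1: +3 fires, +1 burnt (F count now 3)
Step 2: +2 fires, +3 burnt (F count now 2)
Step 3: +3 fires, +2 burnt (F count now 3)
Step 4: +4 fires, +3 burnt (F count now 4)
Step 5: +4 fires, +4 burnt (F count now 4)
Step 6: +2 fires, +4 burnt (F count now 2)
Step 7: +1 fires, +2 burnt (F count now 1)
Step 8: +1 fires, +1 burnt (F count now 1)
Step 9: +0 fires, +1 burnt (F count now 0)
Fire out after step 9
Initially T: 22, now '.': 28
Total burnt (originally-T cells now '.'): 20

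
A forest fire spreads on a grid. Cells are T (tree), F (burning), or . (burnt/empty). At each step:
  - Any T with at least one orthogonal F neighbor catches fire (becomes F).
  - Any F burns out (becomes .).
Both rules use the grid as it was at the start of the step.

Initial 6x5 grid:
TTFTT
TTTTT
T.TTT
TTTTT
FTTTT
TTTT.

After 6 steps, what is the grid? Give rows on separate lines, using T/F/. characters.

Step 1: 6 trees catch fire, 2 burn out
  TF.FT
  TTFTT
  T.TTT
  FTTTT
  .FTTT
  FTTT.
Step 2: 9 trees catch fire, 6 burn out
  F...F
  TF.FT
  F.FTT
  .FTTT
  ..FTT
  .FTT.
Step 3: 6 trees catch fire, 9 burn out
  .....
  F...F
  ...FT
  ..FTT
  ...FT
  ..FT.
Step 4: 4 trees catch fire, 6 burn out
  .....
  .....
  ....F
  ...FT
  ....F
  ...F.
Step 5: 1 trees catch fire, 4 burn out
  .....
  .....
  .....
  ....F
  .....
  .....
Step 6: 0 trees catch fire, 1 burn out
  .....
  .....
  .....
  .....
  .....
  .....

.....
.....
.....
.....
.....
.....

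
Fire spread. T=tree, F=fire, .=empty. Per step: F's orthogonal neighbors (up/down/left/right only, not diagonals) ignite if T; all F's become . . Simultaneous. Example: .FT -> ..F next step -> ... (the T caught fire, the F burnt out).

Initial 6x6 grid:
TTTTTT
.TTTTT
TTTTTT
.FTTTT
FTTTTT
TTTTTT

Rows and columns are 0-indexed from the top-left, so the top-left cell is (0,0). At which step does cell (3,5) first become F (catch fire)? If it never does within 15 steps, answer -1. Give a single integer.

Step 1: cell (3,5)='T' (+4 fires, +2 burnt)
Step 2: cell (3,5)='T' (+6 fires, +4 burnt)
Step 3: cell (3,5)='T' (+6 fires, +6 burnt)
Step 4: cell (3,5)='F' (+7 fires, +6 burnt)
  -> target ignites at step 4
Step 5: cell (3,5)='.' (+5 fires, +7 burnt)
Step 6: cell (3,5)='.' (+3 fires, +5 burnt)
Step 7: cell (3,5)='.' (+1 fires, +3 burnt)
Step 8: cell (3,5)='.' (+0 fires, +1 burnt)
  fire out at step 8

4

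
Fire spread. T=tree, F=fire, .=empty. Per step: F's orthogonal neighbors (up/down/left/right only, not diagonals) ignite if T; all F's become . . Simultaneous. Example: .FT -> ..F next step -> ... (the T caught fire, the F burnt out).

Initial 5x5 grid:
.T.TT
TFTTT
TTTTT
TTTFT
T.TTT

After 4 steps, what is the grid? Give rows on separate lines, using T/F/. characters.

Step 1: 8 trees catch fire, 2 burn out
  .F.TT
  F.FTT
  TFTFT
  TTF.F
  T.TFT
Step 2: 7 trees catch fire, 8 burn out
  ...TT
  ...FT
  F.F.F
  TF...
  T.F.F
Step 3: 3 trees catch fire, 7 burn out
  ...FT
  ....F
  .....
  F....
  T....
Step 4: 2 trees catch fire, 3 burn out
  ....F
  .....
  .....
  .....
  F....

....F
.....
.....
.....
F....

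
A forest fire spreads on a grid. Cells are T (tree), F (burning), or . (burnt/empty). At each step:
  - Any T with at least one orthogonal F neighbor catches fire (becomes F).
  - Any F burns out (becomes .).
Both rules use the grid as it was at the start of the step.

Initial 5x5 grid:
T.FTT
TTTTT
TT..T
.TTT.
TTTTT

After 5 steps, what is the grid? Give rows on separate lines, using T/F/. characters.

Step 1: 2 trees catch fire, 1 burn out
  T..FT
  TTFTT
  TT..T
  .TTT.
  TTTTT
Step 2: 3 trees catch fire, 2 burn out
  T...F
  TF.FT
  TT..T
  .TTT.
  TTTTT
Step 3: 3 trees catch fire, 3 burn out
  T....
  F...F
  TF..T
  .TTT.
  TTTTT
Step 4: 4 trees catch fire, 3 burn out
  F....
  .....
  F...F
  .FTT.
  TTTTT
Step 5: 2 trees catch fire, 4 burn out
  .....
  .....
  .....
  ..FT.
  TFTTT

.....
.....
.....
..FT.
TFTTT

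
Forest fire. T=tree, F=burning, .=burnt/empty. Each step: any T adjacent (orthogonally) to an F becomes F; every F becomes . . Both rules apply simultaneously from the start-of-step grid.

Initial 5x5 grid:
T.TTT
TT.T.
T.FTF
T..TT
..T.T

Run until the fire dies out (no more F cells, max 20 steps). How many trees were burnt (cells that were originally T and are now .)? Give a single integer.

Answer: 8

Derivation:
Step 1: +2 fires, +2 burnt (F count now 2)
Step 2: +3 fires, +2 burnt (F count now 3)
Step 3: +1 fires, +3 burnt (F count now 1)
Step 4: +2 fires, +1 burnt (F count now 2)
Step 5: +0 fires, +2 burnt (F count now 0)
Fire out after step 5
Initially T: 14, now '.': 19
Total burnt (originally-T cells now '.'): 8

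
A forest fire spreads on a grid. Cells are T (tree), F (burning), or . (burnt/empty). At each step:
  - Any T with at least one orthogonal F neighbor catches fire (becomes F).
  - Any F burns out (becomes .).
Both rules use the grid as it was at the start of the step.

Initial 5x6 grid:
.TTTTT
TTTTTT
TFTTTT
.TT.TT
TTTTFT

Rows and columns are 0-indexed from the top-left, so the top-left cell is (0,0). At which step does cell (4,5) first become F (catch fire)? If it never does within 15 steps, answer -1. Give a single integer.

Step 1: cell (4,5)='F' (+7 fires, +2 burnt)
  -> target ignites at step 1
Step 2: cell (4,5)='.' (+9 fires, +7 burnt)
Step 3: cell (4,5)='.' (+5 fires, +9 burnt)
Step 4: cell (4,5)='.' (+3 fires, +5 burnt)
Step 5: cell (4,5)='.' (+1 fires, +3 burnt)
Step 6: cell (4,5)='.' (+0 fires, +1 burnt)
  fire out at step 6

1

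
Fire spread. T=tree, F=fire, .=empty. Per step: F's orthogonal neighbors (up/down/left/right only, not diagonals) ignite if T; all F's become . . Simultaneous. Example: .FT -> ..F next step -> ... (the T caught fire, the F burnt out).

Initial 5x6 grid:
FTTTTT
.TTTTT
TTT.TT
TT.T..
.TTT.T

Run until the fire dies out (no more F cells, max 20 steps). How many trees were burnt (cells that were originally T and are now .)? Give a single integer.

Step 1: +1 fires, +1 burnt (F count now 1)
Step 2: +2 fires, +1 burnt (F count now 2)
Step 3: +3 fires, +2 burnt (F count now 3)
Step 4: +5 fires, +3 burnt (F count now 5)
Step 5: +4 fires, +5 burnt (F count now 4)
Step 6: +3 fires, +4 burnt (F count now 3)
Step 7: +2 fires, +3 burnt (F count now 2)
Step 8: +1 fires, +2 burnt (F count now 1)
Step 9: +0 fires, +1 burnt (F count now 0)
Fire out after step 9
Initially T: 22, now '.': 29
Total burnt (originally-T cells now '.'): 21

Answer: 21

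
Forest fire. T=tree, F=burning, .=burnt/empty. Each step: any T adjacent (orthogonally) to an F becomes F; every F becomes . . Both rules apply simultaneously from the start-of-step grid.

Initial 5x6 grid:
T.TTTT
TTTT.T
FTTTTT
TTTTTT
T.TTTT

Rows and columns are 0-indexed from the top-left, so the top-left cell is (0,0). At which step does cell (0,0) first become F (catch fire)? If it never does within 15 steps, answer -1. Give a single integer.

Step 1: cell (0,0)='T' (+3 fires, +1 burnt)
Step 2: cell (0,0)='F' (+5 fires, +3 burnt)
  -> target ignites at step 2
Step 3: cell (0,0)='.' (+3 fires, +5 burnt)
Step 4: cell (0,0)='.' (+5 fires, +3 burnt)
Step 5: cell (0,0)='.' (+4 fires, +5 burnt)
Step 6: cell (0,0)='.' (+4 fires, +4 burnt)
Step 7: cell (0,0)='.' (+2 fires, +4 burnt)
Step 8: cell (0,0)='.' (+0 fires, +2 burnt)
  fire out at step 8

2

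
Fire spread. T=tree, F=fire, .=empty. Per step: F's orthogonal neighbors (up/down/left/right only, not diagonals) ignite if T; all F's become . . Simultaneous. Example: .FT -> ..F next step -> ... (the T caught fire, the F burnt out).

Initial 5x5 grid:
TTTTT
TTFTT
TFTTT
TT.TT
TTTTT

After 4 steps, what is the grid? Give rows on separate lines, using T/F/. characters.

Step 1: 6 trees catch fire, 2 burn out
  TTFTT
  TF.FT
  F.FTT
  TF.TT
  TTTTT
Step 2: 7 trees catch fire, 6 burn out
  TF.FT
  F...F
  ...FT
  F..TT
  TFTTT
Step 3: 6 trees catch fire, 7 burn out
  F...F
  .....
  ....F
  ...FT
  F.FTT
Step 4: 2 trees catch fire, 6 burn out
  .....
  .....
  .....
  ....F
  ...FT

.....
.....
.....
....F
...FT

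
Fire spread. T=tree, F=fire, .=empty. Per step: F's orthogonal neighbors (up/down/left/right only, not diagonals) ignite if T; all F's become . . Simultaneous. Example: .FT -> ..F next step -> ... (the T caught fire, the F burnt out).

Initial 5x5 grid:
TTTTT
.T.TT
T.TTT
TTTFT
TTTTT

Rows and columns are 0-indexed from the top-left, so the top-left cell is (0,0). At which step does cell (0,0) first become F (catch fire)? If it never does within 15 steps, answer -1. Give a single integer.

Step 1: cell (0,0)='T' (+4 fires, +1 burnt)
Step 2: cell (0,0)='T' (+6 fires, +4 burnt)
Step 3: cell (0,0)='T' (+4 fires, +6 burnt)
Step 4: cell (0,0)='T' (+4 fires, +4 burnt)
Step 5: cell (0,0)='T' (+1 fires, +4 burnt)
Step 6: cell (0,0)='F' (+2 fires, +1 burnt)
  -> target ignites at step 6
Step 7: cell (0,0)='.' (+0 fires, +2 burnt)
  fire out at step 7

6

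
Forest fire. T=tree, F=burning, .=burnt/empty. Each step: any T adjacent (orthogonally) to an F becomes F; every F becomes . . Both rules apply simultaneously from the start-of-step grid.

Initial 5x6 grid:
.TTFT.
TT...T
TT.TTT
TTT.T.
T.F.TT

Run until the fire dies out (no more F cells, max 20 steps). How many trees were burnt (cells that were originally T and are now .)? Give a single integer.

Answer: 11

Derivation:
Step 1: +3 fires, +2 burnt (F count now 3)
Step 2: +2 fires, +3 burnt (F count now 2)
Step 3: +3 fires, +2 burnt (F count now 3)
Step 4: +3 fires, +3 burnt (F count now 3)
Step 5: +0 fires, +3 burnt (F count now 0)
Fire out after step 5
Initially T: 18, now '.': 23
Total burnt (originally-T cells now '.'): 11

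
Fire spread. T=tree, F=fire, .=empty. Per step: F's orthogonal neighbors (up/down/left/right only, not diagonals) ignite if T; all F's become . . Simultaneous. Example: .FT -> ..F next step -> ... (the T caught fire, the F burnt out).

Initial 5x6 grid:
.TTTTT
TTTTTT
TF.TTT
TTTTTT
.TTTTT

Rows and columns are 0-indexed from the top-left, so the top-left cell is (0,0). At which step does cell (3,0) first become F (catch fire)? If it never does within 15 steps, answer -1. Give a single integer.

Step 1: cell (3,0)='T' (+3 fires, +1 burnt)
Step 2: cell (3,0)='F' (+6 fires, +3 burnt)
  -> target ignites at step 2
Step 3: cell (3,0)='.' (+4 fires, +6 burnt)
Step 4: cell (3,0)='.' (+5 fires, +4 burnt)
Step 5: cell (3,0)='.' (+5 fires, +5 burnt)
Step 6: cell (3,0)='.' (+3 fires, +5 burnt)
Step 7: cell (3,0)='.' (+0 fires, +3 burnt)
  fire out at step 7

2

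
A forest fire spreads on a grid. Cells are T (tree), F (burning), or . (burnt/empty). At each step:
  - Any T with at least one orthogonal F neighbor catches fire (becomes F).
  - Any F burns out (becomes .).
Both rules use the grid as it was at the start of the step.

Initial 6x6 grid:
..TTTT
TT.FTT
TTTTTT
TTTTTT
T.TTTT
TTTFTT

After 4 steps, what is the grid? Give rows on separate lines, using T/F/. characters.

Step 1: 6 trees catch fire, 2 burn out
  ..TFTT
  TT..FT
  TTTFTT
  TTTTTT
  T.TFTT
  TTF.FT
Step 2: 10 trees catch fire, 6 burn out
  ..F.FT
  TT...F
  TTF.FT
  TTTFTT
  T.F.FT
  TF...F
Step 3: 7 trees catch fire, 10 burn out
  .....F
  TT....
  TF...F
  TTF.FT
  T....F
  F.....
Step 4: 5 trees catch fire, 7 burn out
  ......
  TF....
  F.....
  TF...F
  F.....
  ......

......
TF....
F.....
TF...F
F.....
......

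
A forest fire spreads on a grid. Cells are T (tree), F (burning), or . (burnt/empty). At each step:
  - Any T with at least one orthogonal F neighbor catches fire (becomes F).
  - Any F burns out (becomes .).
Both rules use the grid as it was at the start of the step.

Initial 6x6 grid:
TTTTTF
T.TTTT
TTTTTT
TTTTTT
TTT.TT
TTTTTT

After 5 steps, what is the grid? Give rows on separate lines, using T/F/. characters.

Step 1: 2 trees catch fire, 1 burn out
  TTTTF.
  T.TTTF
  TTTTTT
  TTTTTT
  TTT.TT
  TTTTTT
Step 2: 3 trees catch fire, 2 burn out
  TTTF..
  T.TTF.
  TTTTTF
  TTTTTT
  TTT.TT
  TTTTTT
Step 3: 4 trees catch fire, 3 burn out
  TTF...
  T.TF..
  TTTTF.
  TTTTTF
  TTT.TT
  TTTTTT
Step 4: 5 trees catch fire, 4 burn out
  TF....
  T.F...
  TTTF..
  TTTTF.
  TTT.TF
  TTTTTT
Step 5: 5 trees catch fire, 5 burn out
  F.....
  T.....
  TTF...
  TTTF..
  TTT.F.
  TTTTTF

F.....
T.....
TTF...
TTTF..
TTT.F.
TTTTTF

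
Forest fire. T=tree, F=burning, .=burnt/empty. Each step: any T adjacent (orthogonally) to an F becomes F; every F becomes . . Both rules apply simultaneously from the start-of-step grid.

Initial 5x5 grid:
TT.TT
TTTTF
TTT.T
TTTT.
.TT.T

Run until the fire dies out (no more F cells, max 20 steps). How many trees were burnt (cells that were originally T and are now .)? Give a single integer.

Step 1: +3 fires, +1 burnt (F count now 3)
Step 2: +2 fires, +3 burnt (F count now 2)
Step 3: +2 fires, +2 burnt (F count now 2)
Step 4: +4 fires, +2 burnt (F count now 4)
Step 5: +5 fires, +4 burnt (F count now 5)
Step 6: +2 fires, +5 burnt (F count now 2)
Step 7: +0 fires, +2 burnt (F count now 0)
Fire out after step 7
Initially T: 19, now '.': 24
Total burnt (originally-T cells now '.'): 18

Answer: 18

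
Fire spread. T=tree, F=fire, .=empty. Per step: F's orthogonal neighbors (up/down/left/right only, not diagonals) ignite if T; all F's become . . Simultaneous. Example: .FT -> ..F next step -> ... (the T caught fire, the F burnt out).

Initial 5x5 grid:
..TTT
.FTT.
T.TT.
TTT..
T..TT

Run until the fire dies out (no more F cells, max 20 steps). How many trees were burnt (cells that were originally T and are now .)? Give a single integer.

Answer: 12

Derivation:
Step 1: +1 fires, +1 burnt (F count now 1)
Step 2: +3 fires, +1 burnt (F count now 3)
Step 3: +3 fires, +3 burnt (F count now 3)
Step 4: +2 fires, +3 burnt (F count now 2)
Step 5: +1 fires, +2 burnt (F count now 1)
Step 6: +2 fires, +1 burnt (F count now 2)
Step 7: +0 fires, +2 burnt (F count now 0)
Fire out after step 7
Initially T: 14, now '.': 23
Total burnt (originally-T cells now '.'): 12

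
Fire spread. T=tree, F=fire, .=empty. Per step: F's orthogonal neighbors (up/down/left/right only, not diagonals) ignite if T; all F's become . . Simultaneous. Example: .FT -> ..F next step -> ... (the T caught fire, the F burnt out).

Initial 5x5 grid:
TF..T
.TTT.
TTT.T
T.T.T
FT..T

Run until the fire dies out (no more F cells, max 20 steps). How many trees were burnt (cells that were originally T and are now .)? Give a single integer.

Answer: 10

Derivation:
Step 1: +4 fires, +2 burnt (F count now 4)
Step 2: +3 fires, +4 burnt (F count now 3)
Step 3: +2 fires, +3 burnt (F count now 2)
Step 4: +1 fires, +2 burnt (F count now 1)
Step 5: +0 fires, +1 burnt (F count now 0)
Fire out after step 5
Initially T: 14, now '.': 21
Total burnt (originally-T cells now '.'): 10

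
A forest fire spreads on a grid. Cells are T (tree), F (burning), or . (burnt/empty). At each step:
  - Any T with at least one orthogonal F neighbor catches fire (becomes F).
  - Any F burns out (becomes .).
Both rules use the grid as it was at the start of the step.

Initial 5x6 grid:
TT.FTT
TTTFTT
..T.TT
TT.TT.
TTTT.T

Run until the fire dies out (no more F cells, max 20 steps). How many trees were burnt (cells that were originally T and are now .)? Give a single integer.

Answer: 20

Derivation:
Step 1: +3 fires, +2 burnt (F count now 3)
Step 2: +5 fires, +3 burnt (F count now 5)
Step 3: +4 fires, +5 burnt (F count now 4)
Step 4: +2 fires, +4 burnt (F count now 2)
Step 5: +1 fires, +2 burnt (F count now 1)
Step 6: +1 fires, +1 burnt (F count now 1)
Step 7: +1 fires, +1 burnt (F count now 1)
Step 8: +2 fires, +1 burnt (F count now 2)
Step 9: +1 fires, +2 burnt (F count now 1)
Step 10: +0 fires, +1 burnt (F count now 0)
Fire out after step 10
Initially T: 21, now '.': 29
Total burnt (originally-T cells now '.'): 20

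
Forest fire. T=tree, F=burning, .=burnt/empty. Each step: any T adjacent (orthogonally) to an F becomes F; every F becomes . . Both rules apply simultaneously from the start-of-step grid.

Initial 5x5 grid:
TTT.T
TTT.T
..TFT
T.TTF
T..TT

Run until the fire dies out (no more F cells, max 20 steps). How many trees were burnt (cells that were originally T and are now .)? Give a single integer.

Step 1: +4 fires, +2 burnt (F count now 4)
Step 2: +4 fires, +4 burnt (F count now 4)
Step 3: +3 fires, +4 burnt (F count now 3)
Step 4: +2 fires, +3 burnt (F count now 2)
Step 5: +1 fires, +2 burnt (F count now 1)
Step 6: +0 fires, +1 burnt (F count now 0)
Fire out after step 6
Initially T: 16, now '.': 23
Total burnt (originally-T cells now '.'): 14

Answer: 14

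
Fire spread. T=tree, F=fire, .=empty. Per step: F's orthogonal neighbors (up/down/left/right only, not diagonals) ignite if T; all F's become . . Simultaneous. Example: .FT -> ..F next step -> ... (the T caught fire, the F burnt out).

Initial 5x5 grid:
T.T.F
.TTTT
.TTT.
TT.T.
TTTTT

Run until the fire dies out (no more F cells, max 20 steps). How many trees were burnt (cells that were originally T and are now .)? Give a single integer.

Step 1: +1 fires, +1 burnt (F count now 1)
Step 2: +1 fires, +1 burnt (F count now 1)
Step 3: +2 fires, +1 burnt (F count now 2)
Step 4: +4 fires, +2 burnt (F count now 4)
Step 5: +2 fires, +4 burnt (F count now 2)
Step 6: +3 fires, +2 burnt (F count now 3)
Step 7: +2 fires, +3 burnt (F count now 2)
Step 8: +1 fires, +2 burnt (F count now 1)
Step 9: +0 fires, +1 burnt (F count now 0)
Fire out after step 9
Initially T: 17, now '.': 24
Total burnt (originally-T cells now '.'): 16

Answer: 16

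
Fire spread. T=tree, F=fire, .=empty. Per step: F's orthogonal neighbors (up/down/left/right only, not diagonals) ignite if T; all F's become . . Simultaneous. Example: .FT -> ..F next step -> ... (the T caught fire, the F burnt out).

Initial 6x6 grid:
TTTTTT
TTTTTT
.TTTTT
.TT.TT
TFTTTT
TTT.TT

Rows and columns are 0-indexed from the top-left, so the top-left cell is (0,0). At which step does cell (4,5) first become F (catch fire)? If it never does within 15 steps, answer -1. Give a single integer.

Step 1: cell (4,5)='T' (+4 fires, +1 burnt)
Step 2: cell (4,5)='T' (+5 fires, +4 burnt)
Step 3: cell (4,5)='T' (+3 fires, +5 burnt)
Step 4: cell (4,5)='F' (+7 fires, +3 burnt)
  -> target ignites at step 4
Step 5: cell (4,5)='.' (+6 fires, +7 burnt)
Step 6: cell (4,5)='.' (+3 fires, +6 burnt)
Step 7: cell (4,5)='.' (+2 fires, +3 burnt)
Step 8: cell (4,5)='.' (+1 fires, +2 burnt)
Step 9: cell (4,5)='.' (+0 fires, +1 burnt)
  fire out at step 9

4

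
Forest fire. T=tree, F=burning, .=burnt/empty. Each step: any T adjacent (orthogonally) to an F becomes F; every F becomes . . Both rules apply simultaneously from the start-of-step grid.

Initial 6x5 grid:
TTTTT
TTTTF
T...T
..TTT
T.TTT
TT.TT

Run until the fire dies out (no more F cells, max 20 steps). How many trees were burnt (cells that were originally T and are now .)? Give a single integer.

Step 1: +3 fires, +1 burnt (F count now 3)
Step 2: +3 fires, +3 burnt (F count now 3)
Step 3: +4 fires, +3 burnt (F count now 4)
Step 4: +5 fires, +4 burnt (F count now 5)
Step 5: +4 fires, +5 burnt (F count now 4)
Step 6: +0 fires, +4 burnt (F count now 0)
Fire out after step 6
Initially T: 22, now '.': 27
Total burnt (originally-T cells now '.'): 19

Answer: 19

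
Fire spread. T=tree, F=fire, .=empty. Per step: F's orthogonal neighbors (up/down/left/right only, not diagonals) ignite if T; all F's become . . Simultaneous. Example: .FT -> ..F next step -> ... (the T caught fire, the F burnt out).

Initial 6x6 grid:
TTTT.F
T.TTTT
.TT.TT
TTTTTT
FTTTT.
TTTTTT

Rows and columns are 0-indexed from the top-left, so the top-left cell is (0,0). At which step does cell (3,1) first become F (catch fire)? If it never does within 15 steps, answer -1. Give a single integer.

Step 1: cell (3,1)='T' (+4 fires, +2 burnt)
Step 2: cell (3,1)='F' (+5 fires, +4 burnt)
  -> target ignites at step 2
Step 3: cell (3,1)='.' (+7 fires, +5 burnt)
Step 4: cell (3,1)='.' (+7 fires, +7 burnt)
Step 5: cell (3,1)='.' (+2 fires, +7 burnt)
Step 6: cell (3,1)='.' (+2 fires, +2 burnt)
Step 7: cell (3,1)='.' (+1 fires, +2 burnt)
Step 8: cell (3,1)='.' (+1 fires, +1 burnt)
Step 9: cell (3,1)='.' (+0 fires, +1 burnt)
  fire out at step 9

2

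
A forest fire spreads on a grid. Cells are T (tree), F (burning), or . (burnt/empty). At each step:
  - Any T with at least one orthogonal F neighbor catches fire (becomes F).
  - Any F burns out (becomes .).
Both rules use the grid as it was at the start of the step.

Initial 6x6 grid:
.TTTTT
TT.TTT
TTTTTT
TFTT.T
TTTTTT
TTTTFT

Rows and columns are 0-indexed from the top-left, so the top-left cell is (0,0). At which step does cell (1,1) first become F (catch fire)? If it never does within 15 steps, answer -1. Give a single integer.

Step 1: cell (1,1)='T' (+7 fires, +2 burnt)
Step 2: cell (1,1)='F' (+10 fires, +7 burnt)
  -> target ignites at step 2
Step 3: cell (1,1)='.' (+5 fires, +10 burnt)
Step 4: cell (1,1)='.' (+4 fires, +5 burnt)
Step 5: cell (1,1)='.' (+3 fires, +4 burnt)
Step 6: cell (1,1)='.' (+2 fires, +3 burnt)
Step 7: cell (1,1)='.' (+0 fires, +2 burnt)
  fire out at step 7

2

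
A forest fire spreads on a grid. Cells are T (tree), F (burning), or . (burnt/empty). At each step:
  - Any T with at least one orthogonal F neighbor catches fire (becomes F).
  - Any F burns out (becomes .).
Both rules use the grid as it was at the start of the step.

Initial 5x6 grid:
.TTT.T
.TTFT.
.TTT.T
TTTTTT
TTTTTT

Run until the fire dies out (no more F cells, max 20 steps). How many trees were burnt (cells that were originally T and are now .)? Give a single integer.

Step 1: +4 fires, +1 burnt (F count now 4)
Step 2: +4 fires, +4 burnt (F count now 4)
Step 3: +5 fires, +4 burnt (F count now 5)
Step 4: +4 fires, +5 burnt (F count now 4)
Step 5: +4 fires, +4 burnt (F count now 4)
Step 6: +1 fires, +4 burnt (F count now 1)
Step 7: +0 fires, +1 burnt (F count now 0)
Fire out after step 7
Initially T: 23, now '.': 29
Total burnt (originally-T cells now '.'): 22

Answer: 22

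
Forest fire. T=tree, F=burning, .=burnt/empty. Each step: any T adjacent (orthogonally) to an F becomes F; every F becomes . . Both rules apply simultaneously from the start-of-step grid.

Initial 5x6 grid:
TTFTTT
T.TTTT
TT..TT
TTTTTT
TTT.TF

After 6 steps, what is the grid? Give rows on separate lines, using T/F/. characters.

Step 1: 5 trees catch fire, 2 burn out
  TF.FTT
  T.FTTT
  TT..TT
  TTTTTF
  TTT.F.
Step 2: 5 trees catch fire, 5 burn out
  F...FT
  T..FTT
  TT..TF
  TTTTF.
  TTT...
Step 3: 6 trees catch fire, 5 burn out
  .....F
  F...FF
  TT..F.
  TTTF..
  TTT...
Step 4: 2 trees catch fire, 6 burn out
  ......
  ......
  FT....
  TTF...
  TTT...
Step 5: 4 trees catch fire, 2 burn out
  ......
  ......
  .F....
  FF....
  TTF...
Step 6: 2 trees catch fire, 4 burn out
  ......
  ......
  ......
  ......
  FF....

......
......
......
......
FF....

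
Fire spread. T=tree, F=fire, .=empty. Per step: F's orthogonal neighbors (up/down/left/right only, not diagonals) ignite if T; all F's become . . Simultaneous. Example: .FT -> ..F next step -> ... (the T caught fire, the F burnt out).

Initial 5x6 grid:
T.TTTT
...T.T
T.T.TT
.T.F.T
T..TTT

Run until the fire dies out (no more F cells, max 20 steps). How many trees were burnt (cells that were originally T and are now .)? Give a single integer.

Step 1: +1 fires, +1 burnt (F count now 1)
Step 2: +1 fires, +1 burnt (F count now 1)
Step 3: +1 fires, +1 burnt (F count now 1)
Step 4: +1 fires, +1 burnt (F count now 1)
Step 5: +1 fires, +1 burnt (F count now 1)
Step 6: +2 fires, +1 burnt (F count now 2)
Step 7: +1 fires, +2 burnt (F count now 1)
Step 8: +1 fires, +1 burnt (F count now 1)
Step 9: +1 fires, +1 burnt (F count now 1)
Step 10: +2 fires, +1 burnt (F count now 2)
Step 11: +0 fires, +2 burnt (F count now 0)
Fire out after step 11
Initially T: 17, now '.': 25
Total burnt (originally-T cells now '.'): 12

Answer: 12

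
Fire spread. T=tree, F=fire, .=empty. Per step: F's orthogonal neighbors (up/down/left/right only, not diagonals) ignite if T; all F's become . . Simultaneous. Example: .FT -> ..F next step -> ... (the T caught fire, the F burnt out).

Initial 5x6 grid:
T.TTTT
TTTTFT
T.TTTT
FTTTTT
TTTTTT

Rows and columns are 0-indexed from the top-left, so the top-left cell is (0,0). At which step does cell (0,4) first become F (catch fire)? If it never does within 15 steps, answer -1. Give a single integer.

Step 1: cell (0,4)='F' (+7 fires, +2 burnt)
  -> target ignites at step 1
Step 2: cell (0,4)='.' (+9 fires, +7 burnt)
Step 3: cell (0,4)='.' (+8 fires, +9 burnt)
Step 4: cell (0,4)='.' (+2 fires, +8 burnt)
Step 5: cell (0,4)='.' (+0 fires, +2 burnt)
  fire out at step 5

1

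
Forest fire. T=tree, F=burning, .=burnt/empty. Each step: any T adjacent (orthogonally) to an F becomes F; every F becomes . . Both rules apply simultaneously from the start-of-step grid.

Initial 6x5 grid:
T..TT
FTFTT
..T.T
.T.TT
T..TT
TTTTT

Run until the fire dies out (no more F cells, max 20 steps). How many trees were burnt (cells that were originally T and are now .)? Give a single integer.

Step 1: +4 fires, +2 burnt (F count now 4)
Step 2: +2 fires, +4 burnt (F count now 2)
Step 3: +2 fires, +2 burnt (F count now 2)
Step 4: +1 fires, +2 burnt (F count now 1)
Step 5: +2 fires, +1 burnt (F count now 2)
Step 6: +2 fires, +2 burnt (F count now 2)
Step 7: +1 fires, +2 burnt (F count now 1)
Step 8: +1 fires, +1 burnt (F count now 1)
Step 9: +1 fires, +1 burnt (F count now 1)
Step 10: +1 fires, +1 burnt (F count now 1)
Step 11: +1 fires, +1 burnt (F count now 1)
Step 12: +0 fires, +1 burnt (F count now 0)
Fire out after step 12
Initially T: 19, now '.': 29
Total burnt (originally-T cells now '.'): 18

Answer: 18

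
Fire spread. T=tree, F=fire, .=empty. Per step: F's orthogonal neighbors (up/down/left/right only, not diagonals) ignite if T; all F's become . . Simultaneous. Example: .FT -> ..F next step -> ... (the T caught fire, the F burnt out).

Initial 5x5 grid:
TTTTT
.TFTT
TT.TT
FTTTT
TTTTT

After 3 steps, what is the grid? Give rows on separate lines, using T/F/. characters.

Step 1: 6 trees catch fire, 2 burn out
  TTFTT
  .F.FT
  FT.TT
  .FTTT
  FTTTT
Step 2: 7 trees catch fire, 6 burn out
  TF.FT
  ....F
  .F.FT
  ..FTT
  .FTTT
Step 3: 5 trees catch fire, 7 burn out
  F...F
  .....
  ....F
  ...FT
  ..FTT

F...F
.....
....F
...FT
..FTT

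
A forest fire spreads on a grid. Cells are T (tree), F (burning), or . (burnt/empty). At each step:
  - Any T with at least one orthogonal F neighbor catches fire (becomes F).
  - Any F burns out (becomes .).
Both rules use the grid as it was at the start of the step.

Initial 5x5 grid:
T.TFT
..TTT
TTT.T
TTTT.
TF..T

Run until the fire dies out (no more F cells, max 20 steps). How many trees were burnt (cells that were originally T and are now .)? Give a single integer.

Step 1: +5 fires, +2 burnt (F count now 5)
Step 2: +5 fires, +5 burnt (F count now 5)
Step 3: +4 fires, +5 burnt (F count now 4)
Step 4: +0 fires, +4 burnt (F count now 0)
Fire out after step 4
Initially T: 16, now '.': 23
Total burnt (originally-T cells now '.'): 14

Answer: 14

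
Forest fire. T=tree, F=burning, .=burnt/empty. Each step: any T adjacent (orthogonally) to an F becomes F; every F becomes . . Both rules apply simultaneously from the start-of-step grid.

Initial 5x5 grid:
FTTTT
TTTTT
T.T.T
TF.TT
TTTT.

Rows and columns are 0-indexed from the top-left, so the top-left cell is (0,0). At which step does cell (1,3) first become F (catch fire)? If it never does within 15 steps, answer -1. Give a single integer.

Step 1: cell (1,3)='T' (+4 fires, +2 burnt)
Step 2: cell (1,3)='T' (+5 fires, +4 burnt)
Step 3: cell (1,3)='T' (+3 fires, +5 burnt)
Step 4: cell (1,3)='F' (+4 fires, +3 burnt)
  -> target ignites at step 4
Step 5: cell (1,3)='.' (+2 fires, +4 burnt)
Step 6: cell (1,3)='.' (+1 fires, +2 burnt)
Step 7: cell (1,3)='.' (+0 fires, +1 burnt)
  fire out at step 7

4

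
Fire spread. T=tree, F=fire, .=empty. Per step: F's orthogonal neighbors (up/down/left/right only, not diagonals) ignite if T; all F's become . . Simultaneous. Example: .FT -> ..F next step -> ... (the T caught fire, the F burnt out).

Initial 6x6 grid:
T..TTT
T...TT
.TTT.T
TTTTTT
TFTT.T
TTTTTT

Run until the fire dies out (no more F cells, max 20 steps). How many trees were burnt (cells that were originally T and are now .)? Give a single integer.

Step 1: +4 fires, +1 burnt (F count now 4)
Step 2: +6 fires, +4 burnt (F count now 6)
Step 3: +3 fires, +6 burnt (F count now 3)
Step 4: +3 fires, +3 burnt (F count now 3)
Step 5: +2 fires, +3 burnt (F count now 2)
Step 6: +2 fires, +2 burnt (F count now 2)
Step 7: +1 fires, +2 burnt (F count now 1)
Step 8: +2 fires, +1 burnt (F count now 2)
Step 9: +1 fires, +2 burnt (F count now 1)
Step 10: +1 fires, +1 burnt (F count now 1)
Step 11: +0 fires, +1 burnt (F count now 0)
Fire out after step 11
Initially T: 27, now '.': 34
Total burnt (originally-T cells now '.'): 25

Answer: 25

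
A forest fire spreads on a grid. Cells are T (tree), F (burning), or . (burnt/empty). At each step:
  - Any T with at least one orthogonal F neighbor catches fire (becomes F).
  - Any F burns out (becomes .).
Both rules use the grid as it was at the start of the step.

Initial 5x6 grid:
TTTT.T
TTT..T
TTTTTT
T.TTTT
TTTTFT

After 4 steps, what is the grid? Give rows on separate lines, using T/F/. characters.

Step 1: 3 trees catch fire, 1 burn out
  TTTT.T
  TTT..T
  TTTTTT
  T.TTFT
  TTTF.F
Step 2: 4 trees catch fire, 3 burn out
  TTTT.T
  TTT..T
  TTTTFT
  T.TF.F
  TTF...
Step 3: 4 trees catch fire, 4 burn out
  TTTT.T
  TTT..T
  TTTF.F
  T.F...
  TF....
Step 4: 3 trees catch fire, 4 burn out
  TTTT.T
  TTT..F
  TTF...
  T.....
  F.....

TTTT.T
TTT..F
TTF...
T.....
F.....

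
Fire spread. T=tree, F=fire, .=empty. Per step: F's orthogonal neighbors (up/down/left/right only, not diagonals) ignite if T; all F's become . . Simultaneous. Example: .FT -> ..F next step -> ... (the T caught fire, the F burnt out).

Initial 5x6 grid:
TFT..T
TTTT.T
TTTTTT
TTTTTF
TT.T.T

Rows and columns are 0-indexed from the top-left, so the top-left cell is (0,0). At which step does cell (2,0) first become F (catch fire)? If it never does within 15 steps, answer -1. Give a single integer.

Step 1: cell (2,0)='T' (+6 fires, +2 burnt)
Step 2: cell (2,0)='T' (+6 fires, +6 burnt)
Step 3: cell (2,0)='F' (+8 fires, +6 burnt)
  -> target ignites at step 3
Step 4: cell (2,0)='.' (+2 fires, +8 burnt)
Step 5: cell (2,0)='.' (+1 fires, +2 burnt)
Step 6: cell (2,0)='.' (+0 fires, +1 burnt)
  fire out at step 6

3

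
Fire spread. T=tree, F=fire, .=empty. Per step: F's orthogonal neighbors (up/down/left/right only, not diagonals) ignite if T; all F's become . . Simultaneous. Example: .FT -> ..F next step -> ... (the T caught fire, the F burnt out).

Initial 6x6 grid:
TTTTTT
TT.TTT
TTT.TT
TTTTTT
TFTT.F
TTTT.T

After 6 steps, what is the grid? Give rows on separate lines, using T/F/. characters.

Step 1: 6 trees catch fire, 2 burn out
  TTTTTT
  TT.TTT
  TTT.TT
  TFTTTF
  F.FT..
  TFTT.F
Step 2: 8 trees catch fire, 6 burn out
  TTTTTT
  TT.TTT
  TFT.TF
  F.FTF.
  ...F..
  F.FT..
Step 3: 7 trees catch fire, 8 burn out
  TTTTTT
  TF.TTF
  F.F.F.
  ...F..
  ......
  ...F..
Step 4: 4 trees catch fire, 7 burn out
  TFTTTF
  F..TF.
  ......
  ......
  ......
  ......
Step 5: 4 trees catch fire, 4 burn out
  F.FTF.
  ...F..
  ......
  ......
  ......
  ......
Step 6: 1 trees catch fire, 4 burn out
  ...F..
  ......
  ......
  ......
  ......
  ......

...F..
......
......
......
......
......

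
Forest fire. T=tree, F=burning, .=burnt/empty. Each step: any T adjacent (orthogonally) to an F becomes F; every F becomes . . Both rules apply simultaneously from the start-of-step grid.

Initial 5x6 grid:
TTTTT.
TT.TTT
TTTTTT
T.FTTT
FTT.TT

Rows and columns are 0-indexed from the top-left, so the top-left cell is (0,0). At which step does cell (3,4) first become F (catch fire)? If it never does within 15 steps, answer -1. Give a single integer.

Step 1: cell (3,4)='T' (+5 fires, +2 burnt)
Step 2: cell (3,4)='F' (+4 fires, +5 burnt)
  -> target ignites at step 2
Step 3: cell (3,4)='.' (+6 fires, +4 burnt)
Step 4: cell (3,4)='.' (+6 fires, +6 burnt)
Step 5: cell (3,4)='.' (+3 fires, +6 burnt)
Step 6: cell (3,4)='.' (+0 fires, +3 burnt)
  fire out at step 6

2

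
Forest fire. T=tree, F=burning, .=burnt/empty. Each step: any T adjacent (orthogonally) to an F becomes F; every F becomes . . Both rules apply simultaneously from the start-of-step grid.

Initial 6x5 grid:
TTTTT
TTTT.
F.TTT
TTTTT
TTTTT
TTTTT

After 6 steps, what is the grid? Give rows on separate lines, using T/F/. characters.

Step 1: 2 trees catch fire, 1 burn out
  TTTTT
  FTTT.
  ..TTT
  FTTTT
  TTTTT
  TTTTT
Step 2: 4 trees catch fire, 2 burn out
  FTTTT
  .FTT.
  ..TTT
  .FTTT
  FTTTT
  TTTTT
Step 3: 5 trees catch fire, 4 burn out
  .FTTT
  ..FT.
  ..TTT
  ..FTT
  .FTTT
  FTTTT
Step 4: 6 trees catch fire, 5 burn out
  ..FTT
  ...F.
  ..FTT
  ...FT
  ..FTT
  .FTTT
Step 5: 5 trees catch fire, 6 burn out
  ...FT
  .....
  ...FT
  ....F
  ...FT
  ..FTT
Step 6: 4 trees catch fire, 5 burn out
  ....F
  .....
  ....F
  .....
  ....F
  ...FT

....F
.....
....F
.....
....F
...FT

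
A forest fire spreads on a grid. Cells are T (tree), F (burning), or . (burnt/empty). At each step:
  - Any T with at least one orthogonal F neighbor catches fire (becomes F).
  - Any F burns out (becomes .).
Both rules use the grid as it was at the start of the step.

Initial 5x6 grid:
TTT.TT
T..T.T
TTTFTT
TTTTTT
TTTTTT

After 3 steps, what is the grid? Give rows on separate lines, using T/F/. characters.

Step 1: 4 trees catch fire, 1 burn out
  TTT.TT
  T..F.T
  TTF.FT
  TTTFTT
  TTTTTT
Step 2: 5 trees catch fire, 4 burn out
  TTT.TT
  T....T
  TF...F
  TTF.FT
  TTTFTT
Step 3: 6 trees catch fire, 5 burn out
  TTT.TT
  T....F
  F.....
  TF...F
  TTF.FT

TTT.TT
T....F
F.....
TF...F
TTF.FT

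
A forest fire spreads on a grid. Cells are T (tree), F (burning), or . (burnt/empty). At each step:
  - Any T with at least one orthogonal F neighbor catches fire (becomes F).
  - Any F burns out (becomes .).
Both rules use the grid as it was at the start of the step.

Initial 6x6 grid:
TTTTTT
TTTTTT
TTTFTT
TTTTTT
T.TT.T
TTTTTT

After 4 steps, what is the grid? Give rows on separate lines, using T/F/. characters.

Step 1: 4 trees catch fire, 1 burn out
  TTTTTT
  TTTFTT
  TTF.FT
  TTTFTT
  T.TT.T
  TTTTTT
Step 2: 8 trees catch fire, 4 burn out
  TTTFTT
  TTF.FT
  TF...F
  TTF.FT
  T.TF.T
  TTTTTT
Step 3: 9 trees catch fire, 8 burn out
  TTF.FT
  TF...F
  F.....
  TF...F
  T.F..T
  TTTFTT
Step 4: 7 trees catch fire, 9 burn out
  TF...F
  F.....
  ......
  F.....
  T....F
  TTF.FT

TF...F
F.....
......
F.....
T....F
TTF.FT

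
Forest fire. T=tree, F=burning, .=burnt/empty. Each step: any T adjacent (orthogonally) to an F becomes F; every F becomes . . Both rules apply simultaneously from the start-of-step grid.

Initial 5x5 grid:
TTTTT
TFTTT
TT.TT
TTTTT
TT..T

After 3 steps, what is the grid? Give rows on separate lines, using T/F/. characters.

Step 1: 4 trees catch fire, 1 burn out
  TFTTT
  F.FTT
  TF.TT
  TTTTT
  TT..T
Step 2: 5 trees catch fire, 4 burn out
  F.FTT
  ...FT
  F..TT
  TFTTT
  TT..T
Step 3: 6 trees catch fire, 5 burn out
  ...FT
  ....F
  ...FT
  F.FTT
  TF..T

...FT
....F
...FT
F.FTT
TF..T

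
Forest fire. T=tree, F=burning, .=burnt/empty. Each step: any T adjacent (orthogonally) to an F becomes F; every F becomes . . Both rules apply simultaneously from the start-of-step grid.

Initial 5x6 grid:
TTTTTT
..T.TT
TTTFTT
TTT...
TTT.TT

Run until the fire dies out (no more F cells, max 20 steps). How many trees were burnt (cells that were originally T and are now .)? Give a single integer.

Step 1: +2 fires, +1 burnt (F count now 2)
Step 2: +5 fires, +2 burnt (F count now 5)
Step 3: +6 fires, +5 burnt (F count now 6)
Step 4: +5 fires, +6 burnt (F count now 5)
Step 5: +2 fires, +5 burnt (F count now 2)
Step 6: +0 fires, +2 burnt (F count now 0)
Fire out after step 6
Initially T: 22, now '.': 28
Total burnt (originally-T cells now '.'): 20

Answer: 20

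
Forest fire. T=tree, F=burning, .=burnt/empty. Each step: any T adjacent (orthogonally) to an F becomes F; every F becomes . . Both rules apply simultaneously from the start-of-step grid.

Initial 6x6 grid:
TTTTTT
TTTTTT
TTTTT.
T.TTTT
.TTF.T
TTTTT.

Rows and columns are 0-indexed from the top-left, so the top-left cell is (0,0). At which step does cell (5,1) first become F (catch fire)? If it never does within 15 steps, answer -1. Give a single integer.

Step 1: cell (5,1)='T' (+3 fires, +1 burnt)
Step 2: cell (5,1)='T' (+6 fires, +3 burnt)
Step 3: cell (5,1)='F' (+5 fires, +6 burnt)
  -> target ignites at step 3
Step 4: cell (5,1)='.' (+6 fires, +5 burnt)
Step 5: cell (5,1)='.' (+5 fires, +6 burnt)
Step 6: cell (5,1)='.' (+4 fires, +5 burnt)
Step 7: cell (5,1)='.' (+1 fires, +4 burnt)
Step 8: cell (5,1)='.' (+0 fires, +1 burnt)
  fire out at step 8

3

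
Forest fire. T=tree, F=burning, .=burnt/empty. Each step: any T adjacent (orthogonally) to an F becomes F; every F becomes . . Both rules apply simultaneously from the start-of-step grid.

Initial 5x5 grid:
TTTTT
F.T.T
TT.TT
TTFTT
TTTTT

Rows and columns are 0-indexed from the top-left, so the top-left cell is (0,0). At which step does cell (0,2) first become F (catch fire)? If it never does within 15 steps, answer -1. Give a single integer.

Step 1: cell (0,2)='T' (+5 fires, +2 burnt)
Step 2: cell (0,2)='T' (+7 fires, +5 burnt)
Step 3: cell (0,2)='F' (+4 fires, +7 burnt)
  -> target ignites at step 3
Step 4: cell (0,2)='.' (+3 fires, +4 burnt)
Step 5: cell (0,2)='.' (+1 fires, +3 burnt)
Step 6: cell (0,2)='.' (+0 fires, +1 burnt)
  fire out at step 6

3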